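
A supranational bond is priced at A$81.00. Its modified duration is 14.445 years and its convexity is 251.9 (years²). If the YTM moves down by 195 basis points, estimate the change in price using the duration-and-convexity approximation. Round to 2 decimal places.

+A$26.70

Duration effect: -D_mod·Δy = -14.445 × (-0.0195) = +0.2816775
Convexity effect: ½·C·(Δy)² = 0.5 × 251.9 × (-0.0195)² = +0.0478924875
ΔP/P ≈ +0.2816775 + 0.0478924875 = +0.3295699875
ΔP ≈ 81.00 × (+0.3295699875) = +26.6951689875.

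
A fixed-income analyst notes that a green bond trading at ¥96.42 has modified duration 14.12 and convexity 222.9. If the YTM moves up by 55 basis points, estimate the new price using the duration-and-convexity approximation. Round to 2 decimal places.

Duration effect: -D_mod·Δy = -14.12 × (+0.0055) = -0.077660
Convexity effect: ½·C·(Δy)² = 0.5 × 222.9 × (0.0055)² = +0.0033713625
ΔP/P ≈ -0.077660 + 0.0033713625 = -0.0742886375
New price ≈ 96.42 × (1 - 0.0742886375) = 89.25708957225.

¥89.26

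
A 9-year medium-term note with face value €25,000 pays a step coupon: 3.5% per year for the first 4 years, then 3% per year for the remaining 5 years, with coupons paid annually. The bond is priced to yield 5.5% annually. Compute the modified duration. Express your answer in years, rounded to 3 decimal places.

7.381 years

Periodic yield y = 0.055. First find Macaulay duration:
  t   CF        PV=CF/(1+0.055)^t    t·PV
  1       875.00       829.3839       829.3839
  2       875.00       786.1459     1,572.2917
  3       875.00       745.1620     2,235.4859
  4       875.00       706.3147     2,825.2586
  5       750.00       573.8508     2,869.2538
  6       750.00       543.9344     3,263.6062
  7       750.00       515.5776     3,609.0432
  8       750.00       488.6992     3,909.5932
  9    25,750.00    15,903.9535   143,135.5813
  Σ                 21,093.0217   164,249.4979
P = 21,093.0217; Macaulay duration = 164,249.4979 / 21,093.0217 = 7.78691 years.
Modified duration = D_Mac / (1 + y) = 7.78691 / 1.055 = 7.38096 years.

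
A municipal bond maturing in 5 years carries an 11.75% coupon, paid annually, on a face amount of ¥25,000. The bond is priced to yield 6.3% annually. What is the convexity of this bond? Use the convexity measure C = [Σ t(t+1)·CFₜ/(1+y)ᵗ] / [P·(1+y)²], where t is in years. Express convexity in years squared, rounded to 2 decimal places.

20.59

With y = 0.063:
  t   CF        PV=CF/(1+0.063)^t    t·PV        t(t+1)·PV
  1     2,937.50     2,763.4055     2,763.4055       5,526.8109
  2     2,937.50     2,599.6288     5,199.2577      15,597.7730
  3     2,937.50     2,445.5586     7,336.6759      29,346.7037
  4     2,937.50     2,300.6196     9,202.4784      46,012.3922
  5    27,937.50    20,583.5945   102,917.9726     617,507.8353
  Σ                 30,692.8071   127,419.7901     713,991.5152
P = 30,692.8071.
Convexity = Σ t(t+1)·PV / [P·(1+y)²] = 713,991.5152 / (30,692.8071 × 1.129969) = 20.58685.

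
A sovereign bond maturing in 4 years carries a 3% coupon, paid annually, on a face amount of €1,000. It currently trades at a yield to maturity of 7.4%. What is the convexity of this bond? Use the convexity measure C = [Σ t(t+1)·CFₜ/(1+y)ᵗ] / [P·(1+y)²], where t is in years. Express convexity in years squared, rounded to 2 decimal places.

With y = 0.074:
  t   CF        PV=CF/(1+0.074)^t    t·PV        t(t+1)·PV
  1        30.00        27.9330        27.9330          55.8659
  2        30.00        26.0083        52.0167         156.0501
  3        30.00        24.2163        72.6490         290.5960
  4     1,030.00       774.1411     3,096.5642      15,482.8211
  Σ                    852.2987     3,249.1629      15,985.3331
P = 852.2987.
Convexity = Σ t(t+1)·PV / [P·(1+y)²] = 15,985.3331 / (852.2987 × 1.153476) = 16.26003.

16.26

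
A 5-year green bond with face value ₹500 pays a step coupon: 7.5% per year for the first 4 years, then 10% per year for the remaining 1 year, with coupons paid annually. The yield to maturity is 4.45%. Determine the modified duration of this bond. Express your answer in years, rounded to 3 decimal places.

Periodic yield y = 0.0445. First find Macaulay duration:
  t   CF        PV=CF/(1+0.0445)^t    t·PV
  1        37.50        35.9023        35.9023
  2        37.50        34.3728        68.7455
  3        37.50        32.9083        98.7250
  4        37.50        31.5063       126.0252
  5       550.00       442.4054     2,212.0272
  Σ                    577.0952     2,541.4253
P = 577.0952; Macaulay duration = 2,541.4253 / 577.0952 = 4.40382 years.
Modified duration = D_Mac / (1 + y) = 4.40382 / 1.0445 = 4.21620 years.

4.216 years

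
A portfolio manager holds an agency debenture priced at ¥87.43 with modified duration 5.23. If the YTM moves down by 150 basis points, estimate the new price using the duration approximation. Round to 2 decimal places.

¥94.29

Duration approximation: ΔP/P ≈ -D_mod · Δy = -5.23 × (-0.015) = +0.078450.
New price ≈ 87.43 × (1 + 0.078450) = 94.2888835.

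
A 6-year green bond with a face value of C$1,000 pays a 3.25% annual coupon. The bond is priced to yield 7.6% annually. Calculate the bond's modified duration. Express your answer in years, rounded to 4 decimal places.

Periodic yield y = 0.076. First find Macaulay duration:
  t   CF        PV=CF/(1+0.076)^t    t·PV
  1        32.50        30.2045        30.2045
  2        32.50        28.0711        56.1421
  3        32.50        26.0883        78.2650
  4        32.50        24.2457        96.9827
  5        32.50        22.5332       112.6658
  6     1,032.50       665.2983     3,991.7900
  Σ                    796.4410     4,366.0501
P = 796.4410; Macaulay duration = 4,366.0501 / 796.4410 = 5.48195 years.
Modified duration = D_Mac / (1 + y) = 5.48195 / 1.076 = 5.09475 years.

5.0947 years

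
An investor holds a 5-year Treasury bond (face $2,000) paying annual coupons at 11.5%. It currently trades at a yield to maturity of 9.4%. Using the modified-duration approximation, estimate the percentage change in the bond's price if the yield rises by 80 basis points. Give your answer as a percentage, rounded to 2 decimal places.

-3.00%

Periodic yield y = 0.094. Modified duration first:
  t   CF        PV=CF/(1+0.094)^t    t·PV
  1       230.00       210.2377       210.2377
  2       230.00       192.1734       384.3467
  3       230.00       175.6612       526.9836
  4       230.00       160.5678       642.2713
  5     2,230.00     1,423.0438     7,115.2188
  Σ                  2,161.6838     8,879.0581
P = 2,161.6838; D_Mac = 4.10747 yrs; D_mod = 4.10747/(1+0.094) = 3.75455 yrs.
ΔP/P ≈ -D_mod · Δy = -3.75455 × (+0.008) = -0.030036 = -3.0036%.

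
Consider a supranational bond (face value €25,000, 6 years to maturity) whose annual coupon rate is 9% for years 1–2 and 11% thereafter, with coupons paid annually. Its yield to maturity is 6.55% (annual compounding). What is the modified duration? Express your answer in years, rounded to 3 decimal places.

4.625 years

Periodic yield y = 0.0655. First find Macaulay duration:
  t   CF        PV=CF/(1+0.0655)^t    t·PV
  1     2,250.00     2,111.6847     2,111.6847
  2     2,250.00     1,981.8720     3,963.7441
  3     2,750.00     2,273.3816     6,820.1447
  4     2,750.00     2,133.6289     8,534.5155
  5     2,750.00     2,002.4673    10,012.3363
  6    27,750.00    18,964.5378   113,787.2269
  Σ                 29,467.5722   145,229.6521
P = 29,467.5722; Macaulay duration = 145,229.6521 / 29,467.5722 = 4.92846 years.
Modified duration = D_Mac / (1 + y) = 4.92846 / 1.0655 = 4.62549 years.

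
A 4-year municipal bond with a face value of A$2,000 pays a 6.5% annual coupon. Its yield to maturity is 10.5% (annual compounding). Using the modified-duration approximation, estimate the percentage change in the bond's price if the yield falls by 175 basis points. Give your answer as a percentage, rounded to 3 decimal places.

+5.735%

Periodic yield y = 0.105. Modified duration first:
  t   CF        PV=CF/(1+0.105)^t    t·PV
  1       130.00       117.6471       117.6471
  2       130.00       106.4679       212.9359
  3       130.00        96.3511       289.0532
  4     2,130.00     1,428.6653     5,714.6611
  Σ                  1,749.1313     6,334.2972
P = 1,749.1313; D_Mac = 3.62140 yrs; D_mod = 3.62140/(1+0.105) = 3.27728 yrs.
ΔP/P ≈ -D_mod · Δy = -3.27728 × (-0.0175) = +0.057352 = +5.7352%.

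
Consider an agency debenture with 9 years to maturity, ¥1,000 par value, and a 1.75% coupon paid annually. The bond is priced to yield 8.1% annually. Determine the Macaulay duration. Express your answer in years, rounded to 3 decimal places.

Periodic yield y = 0.081. Discount each cash flow and weight by its year:
  t   CF        PV=CF/(1+0.081)^t    t·PV
  1        17.50        16.1887        16.1887
  2        17.50        14.9757        29.9514
  3        17.50        13.8535        41.5606
  4        17.50        12.8155        51.2620
  5        17.50        11.8552        59.2761
  6        17.50        10.9669        65.8014
  7        17.50        10.1451        71.0160
  8        17.50         9.3850        75.0797
  9     1,017.50       504.7812     4,543.0308
  Σ                    604.9669     4,953.1667
Price P = Σ PV = 604.9669.
Macaulay duration = Σ(t·PV) / P = 4,953.1667 / 604.9669 = 8.18750 years.

8.188 years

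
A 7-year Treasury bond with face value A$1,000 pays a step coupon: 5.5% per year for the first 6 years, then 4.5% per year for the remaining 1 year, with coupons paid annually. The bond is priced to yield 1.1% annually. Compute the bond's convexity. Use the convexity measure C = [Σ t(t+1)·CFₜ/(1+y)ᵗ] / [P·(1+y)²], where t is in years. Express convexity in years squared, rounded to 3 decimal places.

45.702

With y = 0.011:
  t   CF        PV=CF/(1+0.011)^t    t·PV        t(t+1)·PV
  1        55.00        54.4016        54.4016         108.8032
  2        55.00        53.8097       107.6194         322.8581
  3        55.00        53.2242       159.6726         638.6905
  4        55.00        52.6451       210.5805       1,052.9023
  5        55.00        52.0723       260.3616       1,562.1695
  6        55.00        51.5058       309.0345       2,163.2417
  7     1,045.00       967.9618     6,775.7323      54,205.8587
  Σ                  1,285.6204     7,877.4025      60,054.5239
P = 1,285.6204.
Convexity = Σ t(t+1)·PV / [P·(1+y)²] = 60,054.5239 / (1,285.6204 × 1.022121) = 45.70152.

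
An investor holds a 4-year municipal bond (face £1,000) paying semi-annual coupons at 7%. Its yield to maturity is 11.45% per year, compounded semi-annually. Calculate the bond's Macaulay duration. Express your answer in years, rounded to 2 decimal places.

Periodic yield y = 0.05725. Discount each cash flow and weight by its period:
  t   CF        PV=CF/(1+0.05725)^t    t·PV
  1        35.00        33.1048        33.1048
  2        35.00        31.3121        62.6243
  3        35.00        29.6166        88.8498
  4        35.00        28.0128       112.0514
  5        35.00        26.4960       132.4798
  6        35.00        25.0612       150.3672
  7        35.00        23.7041       165.9290
  8     1,035.00       663.0080     5,304.0644
  Σ                    860.3157     6,049.4705
Price P = Σ PV = 860.3157.
Macaulay duration = Σ(t·PV) / P = 6,049.4705 / 860.3157 = 7.03169 half-year periods.
In years: 7.03169 / 2 = 3.51584 years.

3.52 years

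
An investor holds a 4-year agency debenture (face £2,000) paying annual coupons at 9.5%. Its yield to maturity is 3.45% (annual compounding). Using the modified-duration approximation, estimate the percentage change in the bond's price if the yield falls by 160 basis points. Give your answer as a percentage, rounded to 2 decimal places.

+5.50%

Periodic yield y = 0.0345. Modified duration first:
  t   CF        PV=CF/(1+0.0345)^t    t·PV
  1       190.00       183.6636       183.6636
  2       190.00       177.5385       355.0771
  3       190.00       171.6177       514.8531
  4     2,190.00     1,912.1508     7,648.6031
  Σ                  2,444.9706     8,702.1969
P = 2,444.9706; D_Mac = 3.55922 yrs; D_mod = 3.55922/(1+0.0345) = 3.44053 yrs.
ΔP/P ≈ -D_mod · Δy = -3.44053 × (-0.016) = +0.055048 = +5.5048%.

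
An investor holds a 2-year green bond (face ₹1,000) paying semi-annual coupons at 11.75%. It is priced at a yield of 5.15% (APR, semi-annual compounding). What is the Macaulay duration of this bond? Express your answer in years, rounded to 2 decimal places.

1.85 years

Periodic yield y = 0.02575. Discount each cash flow and weight by its period:
  t   CF        PV=CF/(1+0.02575)^t    t·PV
  1        58.75        57.2752        57.2752
  2        58.75        55.8374       111.6747
  3        58.75        54.4356       163.3069
  4     1,058.75       956.3730     3,825.4921
  Σ                  1,123.9212     4,157.7489
Price P = Σ PV = 1,123.9212.
Macaulay duration = Σ(t·PV) / P = 4,157.7489 / 1,123.9212 = 3.69932 half-year periods.
In years: 3.69932 / 2 = 1.84966 years.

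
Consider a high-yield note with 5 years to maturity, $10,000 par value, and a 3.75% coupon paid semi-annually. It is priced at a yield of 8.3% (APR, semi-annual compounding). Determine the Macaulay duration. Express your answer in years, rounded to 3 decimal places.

Periodic yield y = 0.0415. Discount each cash flow and weight by its period:
  t   CF        PV=CF/(1+0.0415)^t    t·PV
  1       187.50       180.0288       180.0288
  2       187.50       172.8553       345.7106
  3       187.50       165.9677       497.9030
  4       187.50       159.3544       637.4178
  5       187.50       153.0047       765.0237
  6       187.50       146.9081       881.4484
  7       187.50       141.0543       987.3802
  8       187.50       135.4338     1,083.4704
  9       187.50       130.0373     1,170.3353
  10   10,187.50     6,783.8288    67,838.2879
  Σ                  8,168.4732    74,387.0061
Price P = Σ PV = 8,168.4732.
Macaulay duration = Σ(t·PV) / P = 74,387.0061 / 8,168.4732 = 9.10660 half-year periods.
In years: 9.10660 / 2 = 4.55330 years.

4.553 years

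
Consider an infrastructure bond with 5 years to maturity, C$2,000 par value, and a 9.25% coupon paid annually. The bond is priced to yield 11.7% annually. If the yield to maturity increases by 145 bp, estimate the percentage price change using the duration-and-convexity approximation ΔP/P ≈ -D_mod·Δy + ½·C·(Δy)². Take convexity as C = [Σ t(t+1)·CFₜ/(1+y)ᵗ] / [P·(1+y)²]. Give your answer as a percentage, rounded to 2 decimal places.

-5.23%

With y = 0.117:
  t   CF        PV=CF/(1+0.117)^t    t·PV        t(t+1)·PV
  1       185.00       165.6222       165.6222         331.2444
  2       185.00       148.2741       296.5483         889.6448
  3       185.00       132.7432       398.2295       1,592.9181
  4       185.00       118.8390       475.3561       2,376.7803
  5     2,185.00     1,256.5668     6,282.8339      37,697.0035
  Σ                  1,822.0453     7,618.5900      42,887.5911
P = 1,822.0453; D_Mac = 4.18134 yrs; D_mod = 3.74337 yrs; C = 18.86541.
Duration effect: -3.74337 × (+0.0145) = -0.054279
Convexity effect: 0.5 × 18.86541 × (0.0145)² = +0.0019832
ΔP/P ≈ -0.054279 + 0.0019832 = -0.052296 = -5.2296%.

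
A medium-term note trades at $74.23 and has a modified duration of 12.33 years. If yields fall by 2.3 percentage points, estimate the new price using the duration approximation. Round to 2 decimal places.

$95.28

Duration approximation: ΔP/P ≈ -D_mod · Δy = -12.33 × (-0.023) = +0.283590.
New price ≈ 74.23 × (1 + 0.283590) = 95.2808857.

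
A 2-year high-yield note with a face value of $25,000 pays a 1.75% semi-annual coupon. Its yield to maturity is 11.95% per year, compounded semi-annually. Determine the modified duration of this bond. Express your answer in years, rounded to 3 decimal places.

Periodic yield y = 0.05975. First find Macaulay duration:
  t   CF        PV=CF/(1+0.05975)^t    t·PV
  1       218.75       206.4166       206.4166
  2       218.75       194.7786       389.5572
  3       218.75       183.7967       551.3902
  4    25,218.75    19,994.4681    79,977.8724
  Σ                 20,579.4600    81,125.2364
P = 20,579.4600; Macaulay duration = 81,125.2364 / 20,579.4600 = 3.94205 half-year periods = 1.97102 years.
Modified duration = D_Mac / (1 + y) = 1.97102 / 1.05975 = 1.85990 years.

1.860 years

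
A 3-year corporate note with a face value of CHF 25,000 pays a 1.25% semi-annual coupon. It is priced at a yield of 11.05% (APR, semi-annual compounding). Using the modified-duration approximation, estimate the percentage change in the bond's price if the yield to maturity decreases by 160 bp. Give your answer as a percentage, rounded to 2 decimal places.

Periodic yield y = 0.05525. Modified duration first:
  t   CF        PV=CF/(1+0.05525)^t    t·PV
  1       156.25       148.0692       148.0692
  2       156.25       140.3167       280.6334
  3       156.25       132.9701       398.9103
  4       156.25       126.0081       504.0325
  5       156.25       119.4107       597.0535
  6    25,156.25    18,218.5470   109,311.2819
  Σ                 18,885.3218   111,239.9807
P = 18,885.3218; D_Mac = 5.89029 half-year periods = 2.94514 yrs; D_mod = 2.94514/(1+0.05525) = 2.79094 yrs.
ΔP/P ≈ -D_mod · Δy = -2.79094 × (-0.016) = +0.044655 = +4.4655%.

+4.47%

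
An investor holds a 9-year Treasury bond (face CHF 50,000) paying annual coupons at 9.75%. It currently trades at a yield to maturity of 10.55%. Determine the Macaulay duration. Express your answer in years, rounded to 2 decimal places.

6.32 years

Periodic yield y = 0.1055. Discount each cash flow and weight by its year:
  t   CF        PV=CF/(1+0.1055)^t    t·PV
  1     4,875.00     4,409.7693     4,409.7693
  2     4,875.00     3,988.9365     7,977.8731
  3     4,875.00     3,608.2646    10,824.7938
  4     4,875.00     3,263.9210    13,055.6838
  5     4,875.00     2,952.4387    14,762.1934
  6     4,875.00     2,670.6817    16,024.0905
  7     4,875.00     2,415.8134    16,910.6940
  8     4,875.00     2,185.2677    17,482.1415
  9    54,875.00    22,250.8093   200,257.2834
  Σ                 47,745.9022   301,704.5229
Price P = Σ PV = 47,745.9022.
Macaulay duration = Σ(t·PV) / P = 301,704.5229 / 47,745.9022 = 6.31896 years.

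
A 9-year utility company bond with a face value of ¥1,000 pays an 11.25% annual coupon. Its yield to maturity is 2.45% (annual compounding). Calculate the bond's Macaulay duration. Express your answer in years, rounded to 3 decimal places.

6.804 years

Periodic yield y = 0.0245. Discount each cash flow and weight by its year:
  t   CF        PV=CF/(1+0.0245)^t    t·PV
  1       112.50       109.8097       109.8097
  2       112.50       107.1837       214.3673
  3       112.50       104.6205       313.8614
  4       112.50       102.1186       408.4742
  5       112.50        99.6765       498.3824
  6       112.50        97.2928       583.7569
  7       112.50        94.9661       664.7630
  8       112.50        92.6951       741.5609
  9     1,112.50       894.7307     8,052.5766
  Σ                  1,703.0936    11,587.5523
Price P = Σ PV = 1,703.0936.
Macaulay duration = Σ(t·PV) / P = 11,587.5523 / 1,703.0936 = 6.80383 years.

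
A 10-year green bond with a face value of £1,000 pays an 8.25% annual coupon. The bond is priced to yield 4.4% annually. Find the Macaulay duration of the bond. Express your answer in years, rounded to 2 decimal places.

7.56 years

Periodic yield y = 0.044. Discount each cash flow and weight by its year:
  t   CF        PV=CF/(1+0.044)^t    t·PV
  1        82.50        79.0230        79.0230
  2        82.50        75.6925       151.3850
  3        82.50        72.5024       217.5072
  4        82.50        69.4468       277.7870
  5        82.50        66.5199       332.5994
  6        82.50        63.7164       382.2982
  7        82.50        61.0310       427.2170
  8        82.50        58.4588       467.6705
  9        82.50        55.9950       503.9552
  10    1,082.50       703.7573     7,037.5731
  Σ                  1,306.1431     9,877.0156
Price P = Σ PV = 1,306.1431.
Macaulay duration = Σ(t·PV) / P = 9,877.0156 / 1,306.1431 = 7.56197 years.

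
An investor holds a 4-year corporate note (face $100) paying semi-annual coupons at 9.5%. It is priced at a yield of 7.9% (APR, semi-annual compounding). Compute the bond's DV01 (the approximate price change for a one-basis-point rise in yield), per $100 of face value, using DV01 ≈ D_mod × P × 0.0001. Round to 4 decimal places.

$0.0348

Periodic yield y = 0.0395.
  t   CF        PV=CF/(1+0.0395)^t    t·PV
  1         4.75         4.5695         4.5695
  2         4.75         4.3959         8.7917
  3         4.75         4.2288        12.6865
  4         4.75         4.0681        16.2726
  5         4.75         3.9136        19.5678
  6         4.75         3.7648        22.5890
  7         4.75         3.6218        25.3525
  8       104.75        76.8348       614.6786
  Σ                    105.3973       724.5081
P = 105.3973; D_Mac = 6.87406 half-year periods = 3.43703 yrs; D_mod = 3.30643 yrs.
DV01 ≈ 3.30643 × 105.3973 × 0.0001 = 0.034849.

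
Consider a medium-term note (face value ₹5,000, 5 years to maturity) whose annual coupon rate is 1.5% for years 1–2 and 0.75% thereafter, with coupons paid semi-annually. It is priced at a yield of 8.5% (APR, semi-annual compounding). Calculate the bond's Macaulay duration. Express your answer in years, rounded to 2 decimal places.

4.82 years

Periodic yield y = 0.0425. Discount each cash flow and weight by its period:
  t   CF        PV=CF/(1+0.0425)^t    t·PV
  1        37.50        35.9712        35.9712
  2        37.50        34.5048        69.0095
  3        37.50        33.0981        99.2943
  4        37.50        31.7488       126.9951
  5        18.75        15.2272        76.1362
  6        18.75        14.6065        87.6387
  7        18.75        14.0110        98.0769
  8        18.75        13.4398       107.5184
  9        18.75        12.8919       116.0270
  10    5,018.75     3,310.0528    33,100.5284
  Σ                  3,515.5521    33,917.1958
Price P = Σ PV = 3,515.5521.
Macaulay duration = Σ(t·PV) / P = 33,917.1958 / 3,515.5521 = 9.64776 half-year periods.
In years: 9.64776 / 2 = 4.82388 years.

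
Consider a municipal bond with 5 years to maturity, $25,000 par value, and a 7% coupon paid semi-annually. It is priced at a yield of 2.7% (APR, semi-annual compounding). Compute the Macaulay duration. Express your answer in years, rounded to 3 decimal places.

Periodic yield y = 0.0135. Discount each cash flow and weight by its period:
  t   CF        PV=CF/(1+0.0135)^t    t·PV
  1       875.00       863.3448       863.3448
  2       875.00       851.8449     1,703.6899
  3       875.00       840.4982     2,521.4946
  4       875.00       829.3026     3,317.2105
  5       875.00       818.2562     4,091.2808
  6       875.00       807.3569     4,844.1411
  7       875.00       796.6027     5,576.2190
  8       875.00       785.9918     6,287.9346
  9       875.00       775.5223     6,979.7005
  10   25,875.00    22,627.8259   226,278.2588
  Σ                 29,996.5463   262,463.2747
Price P = Σ PV = 29,996.5463.
Macaulay duration = Σ(t·PV) / P = 262,463.2747 / 29,996.5463 = 8.74978 half-year periods.
In years: 8.74978 / 2 = 4.37489 years.

4.375 years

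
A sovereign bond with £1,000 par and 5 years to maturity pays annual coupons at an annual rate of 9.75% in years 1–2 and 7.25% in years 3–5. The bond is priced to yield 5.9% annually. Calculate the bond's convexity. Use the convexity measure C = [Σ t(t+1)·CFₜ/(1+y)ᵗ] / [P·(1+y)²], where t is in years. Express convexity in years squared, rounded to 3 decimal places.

21.625

With y = 0.059:
  t   CF        PV=CF/(1+0.059)^t    t·PV        t(t+1)·PV
  1        97.50        92.0680        92.0680         184.1360
  2        97.50        86.9386       173.8772         521.6317
  3        72.50        61.0450       183.1350         732.5400
  4        72.50        57.6440       230.5760       1,152.8802
  5     1,072.50       805.2255     4,026.1273      24,156.7639
  Σ                  1,102.9211     4,705.7836      26,747.9518
P = 1,102.9211.
Convexity = Σ t(t+1)·PV / [P·(1+y)²] = 26,747.9518 / (1,102.9211 × 1.121481) = 21.62490.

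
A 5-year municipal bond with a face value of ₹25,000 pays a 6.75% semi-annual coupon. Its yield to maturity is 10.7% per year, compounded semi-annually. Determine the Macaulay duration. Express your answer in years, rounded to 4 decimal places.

Periodic yield y = 0.0535. Discount each cash flow and weight by its period:
  t   CF        PV=CF/(1+0.0535)^t    t·PV
  1       843.75       800.9018       800.9018
  2       843.75       760.2295     1,520.4590
  3       843.75       721.6227     2,164.8680
  4       843.75       684.9764     2,739.9057
  5       843.75       650.1912     3,250.9560
  6       843.75       617.1725     3,703.0348
  7       843.75       585.8305     4,100.8138
  8       843.75       556.0802     4,448.6420
  9       843.75       527.8408     4,750.5669
  10   25,843.75    15,346.5278   153,465.2785
  Σ                 21,251.3734   180,945.4263
Price P = Σ PV = 21,251.3734.
Macaulay duration = Σ(t·PV) / P = 180,945.4263 / 21,251.3734 = 8.51453 half-year periods.
In years: 8.51453 / 2 = 4.25726 years.

4.2573 years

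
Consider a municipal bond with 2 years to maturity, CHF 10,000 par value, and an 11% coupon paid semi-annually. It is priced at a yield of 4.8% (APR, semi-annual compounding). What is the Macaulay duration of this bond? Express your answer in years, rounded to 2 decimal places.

1.86 years

Periodic yield y = 0.024. Discount each cash flow and weight by its period:
  t   CF        PV=CF/(1+0.024)^t    t·PV
  1       550.00       537.1094       537.1094
  2       550.00       524.5209     1,049.0417
  3       550.00       512.2274     1,536.6822
  4    10,550.00     9,595.1691    38,380.6764
  Σ                 11,169.0268    41,503.5098
Price P = Σ PV = 11,169.0268.
Macaulay duration = Σ(t·PV) / P = 41,503.5098 / 11,169.0268 = 3.71595 half-year periods.
In years: 3.71595 / 2 = 1.85797 years.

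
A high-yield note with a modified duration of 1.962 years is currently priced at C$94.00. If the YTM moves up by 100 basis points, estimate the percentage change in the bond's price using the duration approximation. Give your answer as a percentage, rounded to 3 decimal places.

-1.962%

Duration approximation: ΔP/P ≈ -D_mod · Δy = -1.962 × (+0.01) = -0.019620.
As a percentage: -1.9620%.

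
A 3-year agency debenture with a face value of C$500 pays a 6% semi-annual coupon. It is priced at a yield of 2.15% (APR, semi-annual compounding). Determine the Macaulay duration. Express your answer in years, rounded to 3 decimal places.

2.803 years

Periodic yield y = 0.01075. Discount each cash flow and weight by its period:
  t   CF        PV=CF/(1+0.01075)^t    t·PV
  1        15.00        14.8405        14.8405
  2        15.00        14.6826        29.3653
  3        15.00        14.5265        43.5794
  4        15.00        14.3720        57.4879
  5        15.00        14.2191        71.0956
  6       515.00       482.9973     2,897.9840
  Σ                    555.6380     3,114.3525
Price P = Σ PV = 555.6380.
Macaulay duration = Σ(t·PV) / P = 3,114.3525 / 555.6380 = 5.60500 half-year periods.
In years: 5.60500 / 2 = 2.80250 years.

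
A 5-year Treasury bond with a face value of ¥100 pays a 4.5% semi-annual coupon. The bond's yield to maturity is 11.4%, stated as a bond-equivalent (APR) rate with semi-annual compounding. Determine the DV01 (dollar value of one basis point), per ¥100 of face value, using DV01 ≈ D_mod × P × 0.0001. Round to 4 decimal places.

¥0.0312

Periodic yield y = 0.057.
  t   CF        PV=CF/(1+0.057)^t    t·PV
  1         2.25         2.1287         2.1287
  2         2.25         2.0139         4.0278
  3         2.25         1.9053         5.7158
  4         2.25         1.8025         7.2101
  5         2.25         1.7053         8.5266
  6         2.25         1.6134         9.6802
  7         2.25         1.5264        10.6845
  8         2.25         1.4441        11.5524
  9         2.25         1.3662        12.2956
  10      102.25        58.7372       587.3723
  Σ                     74.2429       659.1940
P = 74.2429; D_Mac = 8.87889 half-year periods = 4.43944 yrs; D_mod = 4.20004 yrs.
DV01 ≈ 4.20004 × 74.2429 × 0.0001 = 0.031182.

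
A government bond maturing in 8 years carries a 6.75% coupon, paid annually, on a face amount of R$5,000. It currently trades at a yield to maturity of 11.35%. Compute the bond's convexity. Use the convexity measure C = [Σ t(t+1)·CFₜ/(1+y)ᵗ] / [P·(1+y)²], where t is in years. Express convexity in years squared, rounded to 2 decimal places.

With y = 0.1135:
  t   CF        PV=CF/(1+0.1135)^t    t·PV        t(t+1)·PV
  1       337.50       303.0983       303.0983         606.1967
  2       337.50       272.2033       544.4065       1,633.2196
  3       337.50       244.4574       733.3721       2,933.4883
  4       337.50       219.5396       878.1584       4,390.7922
  5       337.50       197.1618       985.8088       5,914.8526
  6       337.50       177.0649     1,062.3893       7,436.7253
  7       337.50       159.0165     1,113.1156       8,904.9248
  8     5,337.50     2,258.4793    18,067.8345     162,610.5106
  Σ                  3,831.0210    23,688.1836     194,430.7100
P = 3,831.0210.
Convexity = Σ t(t+1)·PV / [P·(1+y)²] = 194,430.7100 / (3,831.0210 × 1.239882) = 40.93265.

40.93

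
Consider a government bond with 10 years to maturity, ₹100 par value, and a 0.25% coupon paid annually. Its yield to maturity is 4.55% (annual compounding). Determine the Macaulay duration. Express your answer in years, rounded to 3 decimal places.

9.855 years

Periodic yield y = 0.0455. Discount each cash flow and weight by its year:
  t   CF        PV=CF/(1+0.0455)^t    t·PV
  1         0.25         0.2391         0.2391
  2         0.25         0.2287         0.4574
  3         0.25         0.2188         0.6563
  4         0.25         0.2092         0.8370
  5         0.25         0.2001         1.0007
  6         0.25         0.1914         1.1485
  7         0.25         0.1831         1.2817
  8         0.25         0.1751         1.4010
  9         0.25         0.1675         1.5075
  10      100.25        64.2457       642.4569
  Σ                     66.0588       650.9861
Price P = Σ PV = 66.0588.
Macaulay duration = Σ(t·PV) / P = 650.9861 / 66.0588 = 9.85465 years.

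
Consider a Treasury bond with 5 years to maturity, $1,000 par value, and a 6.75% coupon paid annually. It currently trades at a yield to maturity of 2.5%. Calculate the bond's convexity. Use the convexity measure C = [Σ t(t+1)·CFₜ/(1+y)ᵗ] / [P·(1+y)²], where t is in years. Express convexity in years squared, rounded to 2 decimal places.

With y = 0.025:
  t   CF        PV=CF/(1+0.025)^t    t·PV        t(t+1)·PV
  1        67.50        65.8537        65.8537         131.7073
  2        67.50        64.2475       128.4949         385.4848
  3        67.50        62.6805       188.0414         752.1655
  4        67.50        61.1517       244.6067       1,223.0334
  5     1,067.50       943.5145     4,717.5723      28,305.4336
  Σ                  1,197.4477     5,344.5689      30,797.8246
P = 1,197.4477.
Convexity = Σ t(t+1)·PV / [P·(1+y)²] = 30,797.8246 / (1,197.4477 × 1.050625) = 24.48024.

24.48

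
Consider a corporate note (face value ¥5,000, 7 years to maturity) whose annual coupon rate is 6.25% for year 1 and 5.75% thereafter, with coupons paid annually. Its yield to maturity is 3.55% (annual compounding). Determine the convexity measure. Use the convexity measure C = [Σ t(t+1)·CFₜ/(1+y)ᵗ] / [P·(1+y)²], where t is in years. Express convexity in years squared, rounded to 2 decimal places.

With y = 0.0355:
  t   CF        PV=CF/(1+0.0355)^t    t·PV        t(t+1)·PV
  1       312.50       301.7866       301.7866         603.5732
  2       287.50       268.1252       536.2504       1,608.7512
  3       287.50       258.9331       776.7992       3,107.1970
  4       287.50       250.0561     1,000.2244       5,001.1218
  5       287.50       241.4834     1,207.4171       7,244.5028
  6       287.50       233.2047     1,399.2280       9,794.5958
  7     5,287.50     4,141.9005    28,993.3032     231,946.4259
  Σ                  5,695.4895    34,215.0089     259,306.1677
P = 5,695.4895.
Convexity = Σ t(t+1)·PV / [P·(1+y)²] = 259,306.1677 / (5,695.4895 × 1.072260) = 42.46016.

42.46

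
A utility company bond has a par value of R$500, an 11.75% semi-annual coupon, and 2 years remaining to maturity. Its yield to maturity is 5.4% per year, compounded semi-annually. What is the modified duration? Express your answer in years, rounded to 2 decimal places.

Periodic yield y = 0.027. First find Macaulay duration:
  t   CF        PV=CF/(1+0.027)^t    t·PV
  1       29.375        28.6027        28.6027
  2       29.375        27.8508        55.7015
  3       29.375        27.1186        81.3557
  4      529.375       475.8627     1,903.4508
  Σ                    559.4347     2,069.1107
P = 559.4347; Macaulay duration = 2,069.1107 / 559.4347 = 3.69857 half-year periods = 1.84929 years.
Modified duration = D_Mac / (1 + y) = 1.84929 / 1.027 = 1.80067 years.

1.80 years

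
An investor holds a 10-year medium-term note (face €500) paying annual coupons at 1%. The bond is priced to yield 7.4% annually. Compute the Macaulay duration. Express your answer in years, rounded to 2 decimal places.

Periodic yield y = 0.074. Discount each cash flow and weight by its year:
  t   CF        PV=CF/(1+0.074)^t    t·PV
  1         5.00         4.6555         4.6555
  2         5.00         4.3347         8.6694
  3         5.00         4.0361        12.1082
  4         5.00         3.7580        15.0319
  5         5.00         3.4990        17.4952
  6         5.00         3.2579        19.5477
  7         5.00         3.0335        21.2343
  8         5.00         2.8245        22.5957
  9         5.00         2.6299        23.6687
  10      505.00       247.3139     2,473.1392
  Σ                    279.3429     2,618.1458
Price P = Σ PV = 279.3429.
Macaulay duration = Σ(t·PV) / P = 2,618.1458 / 279.3429 = 9.37251 years.

9.37 years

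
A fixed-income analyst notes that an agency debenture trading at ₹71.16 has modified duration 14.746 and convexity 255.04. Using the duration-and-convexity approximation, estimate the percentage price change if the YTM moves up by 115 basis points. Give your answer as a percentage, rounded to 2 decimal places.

Duration effect: -D_mod·Δy = -14.746 × (+0.0115) = -0.169579
Convexity effect: ½·C·(Δy)² = 0.5 × 255.04 × (0.0115)² = +0.01686452
ΔP/P ≈ -0.169579 + 0.01686452 = -0.15271448
= -15.271448%.

-15.27%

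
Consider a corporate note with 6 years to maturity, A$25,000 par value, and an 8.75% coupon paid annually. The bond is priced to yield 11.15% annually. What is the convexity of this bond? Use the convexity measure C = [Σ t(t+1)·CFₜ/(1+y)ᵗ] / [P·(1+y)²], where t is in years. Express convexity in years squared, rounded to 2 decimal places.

25.45

With y = 0.1115:
  t   CF        PV=CF/(1+0.1115)^t    t·PV        t(t+1)·PV
  1     2,187.50     1,968.0612     1,968.0612       3,936.1224
  2     2,187.50     1,770.6353     3,541.2707      10,623.8120
  3     2,187.50     1,593.0142     4,779.0427      19,116.1710
  4     2,187.50     1,433.2112     5,732.8448      28,664.2240
  5     2,187.50     1,289.4388     6,447.1939      38,683.1633
  6    27,187.50    14,418.2474    86,509.4842     605,566.3892
  Σ                 22,472.6081   108,977.8975     706,589.8819
P = 22,472.6081.
Convexity = Σ t(t+1)·PV / [P·(1+y)²] = 706,589.8819 / (22,472.6081 × 1.235432) = 25.45042.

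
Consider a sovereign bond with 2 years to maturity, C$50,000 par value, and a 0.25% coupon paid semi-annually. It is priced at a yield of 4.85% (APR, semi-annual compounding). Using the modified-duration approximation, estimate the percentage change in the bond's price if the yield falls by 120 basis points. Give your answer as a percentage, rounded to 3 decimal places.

+2.339%

Periodic yield y = 0.02425. Modified duration first:
  t   CF        PV=CF/(1+0.02425)^t    t·PV
  1        62.50        61.0203        61.0203
  2        62.50        59.5756       119.1511
  3        62.50        58.1650       174.4951
  4    50,062.50    45,487.1412   181,948.5648
  Σ                 45,665.9021   182,303.2313
P = 45,665.9021; D_Mac = 3.99211 half-year periods = 1.99605 yrs; D_mod = 1.99605/(1+0.02425) = 1.94880 yrs.
ΔP/P ≈ -D_mod · Δy = -1.94880 × (-0.012) = +0.023386 = +2.3386%.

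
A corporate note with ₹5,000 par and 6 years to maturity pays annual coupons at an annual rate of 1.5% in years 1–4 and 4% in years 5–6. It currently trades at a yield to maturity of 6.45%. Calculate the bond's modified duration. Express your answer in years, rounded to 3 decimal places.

Periodic yield y = 0.0645. First find Macaulay duration:
  t   CF        PV=CF/(1+0.0645)^t    t·PV
  1        75.00        70.4556        70.4556
  2        75.00        66.1866       132.3732
  3        75.00        62.1762       186.5286
  4        75.00        58.4088       233.6354
  5       200.00       146.3193       731.5966
  6     5,200.00     3,573.7926    21,442.7558
  Σ                  3,977.3392    22,797.3452
P = 3,977.3392; Macaulay duration = 22,797.3452 / 3,977.3392 = 5.73181 years.
Modified duration = D_Mac / (1 + y) = 5.73181 / 1.0645 = 5.38451 years.

5.385 years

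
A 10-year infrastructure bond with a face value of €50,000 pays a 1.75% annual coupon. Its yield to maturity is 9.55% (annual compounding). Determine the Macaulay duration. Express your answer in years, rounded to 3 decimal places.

8.876 years

Periodic yield y = 0.0955. Discount each cash flow and weight by its year:
  t   CF        PV=CF/(1+0.0955)^t    t·PV
  1       875.00       798.7220       798.7220
  2       875.00       729.0936     1,458.1872
  3       875.00       665.5350     1,996.6050
  4       875.00       607.5171     2,430.0685
  5       875.00       554.5569     2,772.7847
  6       875.00       506.2135     3,037.2813
  7       875.00       462.0845     3,234.5913
  8       875.00       421.8024     3,374.4188
  9       875.00       385.0318     3,465.2863
  10   50,875.00    20,435.2805   204,352.8050
  Σ                 25,565.8374   226,920.7502
Price P = Σ PV = 25,565.8374.
Macaulay duration = Σ(t·PV) / P = 226,920.7502 / 25,565.8374 = 8.87594 years.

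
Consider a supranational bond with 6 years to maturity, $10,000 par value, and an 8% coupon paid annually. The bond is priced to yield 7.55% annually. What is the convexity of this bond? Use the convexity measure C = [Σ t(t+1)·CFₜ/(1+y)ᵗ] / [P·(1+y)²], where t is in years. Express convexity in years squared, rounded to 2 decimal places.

With y = 0.0755:
  t   CF        PV=CF/(1+0.0755)^t    t·PV        t(t+1)·PV
  1       800.00       743.8401       743.8401       1,487.6801
  2       800.00       691.6226     1,383.2451       4,149.7354
  3       800.00       643.0707     1,929.2122       7,716.8488
  4       800.00       597.9272     2,391.7089      11,958.5445
  5       800.00       555.9528     2,779.7639      16,678.5837
  6    10,800.00     6,978.4869    41,870.9214     293,096.4495
  Σ                 10,210.9003    51,098.6916     335,087.8420
P = 10,210.9003.
Convexity = Σ t(t+1)·PV / [P·(1+y)²] = 335,087.8420 / (10,210.9003 × 1.156700) = 28.37095.

28.37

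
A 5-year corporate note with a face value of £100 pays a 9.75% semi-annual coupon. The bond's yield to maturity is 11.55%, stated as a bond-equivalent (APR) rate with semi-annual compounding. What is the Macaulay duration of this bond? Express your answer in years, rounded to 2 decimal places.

Periodic yield y = 0.05775. Discount each cash flow and weight by its period:
  t   CF        PV=CF/(1+0.05775)^t    t·PV
  1        4.875         4.6088         4.6088
  2        4.875         4.3572         8.7144
  3        4.875         4.1193        12.3580
  4        4.875         3.8944        15.5777
  5        4.875         3.6818        18.4090
  6        4.875         3.4808        20.8847
  7        4.875         3.2907        23.0352
  8        4.875         3.1111        24.8886
  9        4.875         2.9412        26.4710
  10     104.875        59.8193       598.1934
  Σ                     93.3047       753.1407
Price P = Σ PV = 93.3047.
Macaulay duration = Σ(t·PV) / P = 753.1407 / 93.3047 = 8.07184 half-year periods.
In years: 8.07184 / 2 = 4.03592 years.

4.04 years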